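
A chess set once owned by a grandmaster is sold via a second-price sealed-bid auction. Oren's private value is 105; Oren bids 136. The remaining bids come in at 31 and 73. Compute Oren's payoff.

Highest competing bid: 73.
Oren's bid 136 is the highest overall, so Oren wins and pays the second-highest bid, 73.
Payoff = value − price = 105 − 73 = 32.

Oren's payoff: 32.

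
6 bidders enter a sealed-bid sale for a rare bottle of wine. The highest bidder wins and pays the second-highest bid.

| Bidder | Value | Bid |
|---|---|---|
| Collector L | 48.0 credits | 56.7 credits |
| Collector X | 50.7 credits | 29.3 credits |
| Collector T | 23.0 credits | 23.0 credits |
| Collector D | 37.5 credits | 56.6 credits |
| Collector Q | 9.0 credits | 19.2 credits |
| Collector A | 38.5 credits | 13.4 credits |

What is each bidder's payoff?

Payoffs: Collector L -8.6 credits, Collector X 0.0 credits, Collector T 0.0 credits, Collector D 0.0 credits, Collector Q 0.0 credits, Collector A 0.0 credits.

Ordered from highest: Collector L 56.7 credits; Collector D 56.6 credits; Collector X 29.3 credits; Collector T 23.0 credits; Collector Q 19.2 credits; Collector A 13.4 credits.
Collector L has the top bid and wins; the price is the second-highest bid, 56.6 credits.
Collector L's payoff = 48.0 credits − 56.6 credits = -8.6 credits. All other bidders lose, so their payoff is 0.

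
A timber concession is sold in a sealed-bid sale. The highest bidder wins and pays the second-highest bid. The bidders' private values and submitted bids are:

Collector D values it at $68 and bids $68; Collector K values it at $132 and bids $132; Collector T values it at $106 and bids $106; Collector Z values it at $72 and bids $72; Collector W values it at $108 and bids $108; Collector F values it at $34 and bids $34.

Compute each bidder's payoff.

Ordered from highest: Collector K $132 > Collector W $108 > Collector T $106 > Collector Z $72 > Collector D $68 > Collector F $34.
Collector K has the top bid and wins; the price is the second-highest bid, $108.
Collector K's payoff = $132 − $108 = $24. All other bidders lose, so their payoff is 0.

Payoffs: Collector D $0, Collector K $24, Collector T $0, Collector Z $0, Collector W $0, Collector F $0.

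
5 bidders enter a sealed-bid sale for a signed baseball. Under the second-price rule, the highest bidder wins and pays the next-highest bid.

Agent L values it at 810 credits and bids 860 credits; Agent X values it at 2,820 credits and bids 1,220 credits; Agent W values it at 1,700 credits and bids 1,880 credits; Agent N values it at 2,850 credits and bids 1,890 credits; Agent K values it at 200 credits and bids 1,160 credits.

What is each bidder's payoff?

Agent L 0 credits, Agent X 0 credits, Agent W 0 credits, Agent N 970 credits, Agent K 0 credits.

Sorted high to low: Agent N 1,890 credits > Agent W 1,880 credits > Agent X 1,220 credits > Agent K 1,160 credits > Agent L 860 credits.
Agent N has the top bid and wins; the price is the second-highest bid, 1,880 credits.
Agent N's payoff = 2,850 credits − 1,880 credits = 970 credits. All other bidders lose, so their payoff is 0.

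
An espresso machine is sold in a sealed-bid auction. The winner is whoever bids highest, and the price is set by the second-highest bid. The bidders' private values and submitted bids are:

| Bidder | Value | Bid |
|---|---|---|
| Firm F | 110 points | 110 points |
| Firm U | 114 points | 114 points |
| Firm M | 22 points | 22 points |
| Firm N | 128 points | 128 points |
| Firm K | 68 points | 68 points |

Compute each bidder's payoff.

Bids in descending order: Firm N 128 points, then Firm U 114 points, then Firm F 110 points, then Firm K 68 points, then Firm M 22 points.
Firm N has the top bid and wins; the price is the second-highest bid, 114 points.
Firm N's payoff = 128 points − 114 points = 14 points. All other bidders lose, so their payoff is 0.

Firm F 0 points, Firm U 0 points, Firm M 0 points, Firm N 14 points, Firm K 0 points.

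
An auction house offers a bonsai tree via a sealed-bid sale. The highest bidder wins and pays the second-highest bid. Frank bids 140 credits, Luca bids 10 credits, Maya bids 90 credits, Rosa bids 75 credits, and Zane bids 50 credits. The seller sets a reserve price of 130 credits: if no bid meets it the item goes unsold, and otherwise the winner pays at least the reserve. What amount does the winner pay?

Price paid: 130 credits.

Sorted high to low: Frank 140 credits > Maya 90 credits > Rosa 75 credits > Zane 50 credits > Luca 10 credits.
Frank has the highest bid, so Frank wins.
The second-highest bid is 90 credits, but the reserve 130 credits is higher, so the price is the reserve.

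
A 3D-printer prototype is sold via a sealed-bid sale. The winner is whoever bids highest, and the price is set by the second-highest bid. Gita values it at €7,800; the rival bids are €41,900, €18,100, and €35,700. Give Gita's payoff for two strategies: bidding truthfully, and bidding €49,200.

The highest competing bid is €41,900.
Bidding truthfully at €7,800: the top bid is €41,900 (a rival), so Gita loses. Payoff = €0.
Bidding €49,200: Gita has the top bid, wins, and pays the second-highest bid €41,900. Payoff = €7,800 − €41,900 = -€34,100.

Truthful: €0; alternative: -€34,100.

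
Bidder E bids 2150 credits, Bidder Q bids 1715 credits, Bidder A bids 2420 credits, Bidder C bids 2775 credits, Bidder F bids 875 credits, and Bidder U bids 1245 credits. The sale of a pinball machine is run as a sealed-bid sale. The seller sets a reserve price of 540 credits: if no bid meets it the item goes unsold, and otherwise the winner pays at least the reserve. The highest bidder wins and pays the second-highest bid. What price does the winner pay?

The winner pays 2420 credits.

Bids in descending order: Bidder C 2775 credits > Bidder A 2420 credits > Bidder E 2150 credits > Bidder Q 1715 credits > Bidder U 1245 credits > Bidder F 875 credits.
Bidder C has the highest bid, so Bidder C wins.
The second-highest bid is 2420 credits, which exceeds the reserve, so that sets the price.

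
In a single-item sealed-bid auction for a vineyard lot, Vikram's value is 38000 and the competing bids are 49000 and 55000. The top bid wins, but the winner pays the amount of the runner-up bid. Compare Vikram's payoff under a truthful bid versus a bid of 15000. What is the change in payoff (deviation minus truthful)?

0

The highest competing bid is 55000.
Bidding truthfully at 38000: the top bid is 55000 (a rival), so Vikram loses. Payoff = 0.
Bidding 15000: the top bid is 55000 (a rival), so Vikram loses. Payoff = 0.
Change = 0 − 0 = 0.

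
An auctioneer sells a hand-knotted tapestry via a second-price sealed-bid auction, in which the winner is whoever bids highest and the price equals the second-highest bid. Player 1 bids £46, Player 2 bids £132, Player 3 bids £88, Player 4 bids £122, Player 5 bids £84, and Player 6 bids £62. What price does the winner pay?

Price paid: £122.

Ranking the bids: Player 2 £132; Player 4 £122; Player 3 £88; Player 5 £84; Player 6 £62; Player 1 £46.
Player 2 is the highest bidder, so Player 2 wins.
Under the second-price rule, the price is the second-highest bid: £122.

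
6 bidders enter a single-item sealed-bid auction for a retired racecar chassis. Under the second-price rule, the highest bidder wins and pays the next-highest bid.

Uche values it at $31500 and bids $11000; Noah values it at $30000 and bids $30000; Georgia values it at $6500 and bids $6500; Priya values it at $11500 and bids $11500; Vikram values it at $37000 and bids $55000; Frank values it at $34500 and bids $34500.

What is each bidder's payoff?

Payoffs: Uche $0, Noah $0, Georgia $0, Priya $0, Vikram $2500, Frank $0.

Sorted high to low: Vikram $55000 > Frank $34500 > Noah $30000 > Priya $11500 > Uche $11000 > Georgia $6500.
Vikram has the top bid and wins; the price is the second-highest bid, $34500.
Vikram's payoff = $37000 − $34500 = $2500. All other bidders lose, so their payoff is 0.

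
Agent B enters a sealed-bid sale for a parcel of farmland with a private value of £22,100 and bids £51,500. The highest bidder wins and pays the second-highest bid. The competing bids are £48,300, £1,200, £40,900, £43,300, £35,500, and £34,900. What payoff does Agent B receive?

Agent B's payoff: -£26,200.

Highest competing bid: £48,300.
Agent B's bid £51,500 is the highest overall, so Agent B wins and pays the second-highest bid, £48,300.
Payoff = value − price = £22,100 − £48,300 = -£26,200.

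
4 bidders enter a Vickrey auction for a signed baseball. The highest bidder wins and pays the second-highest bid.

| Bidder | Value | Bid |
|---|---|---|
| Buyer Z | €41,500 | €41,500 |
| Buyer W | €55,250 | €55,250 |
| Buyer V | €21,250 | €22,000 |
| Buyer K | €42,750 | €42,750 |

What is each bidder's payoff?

Ordered from highest: Buyer W €55,250, then Buyer K €42,750, then Buyer Z €41,500, then Buyer V €22,000.
Buyer W has the top bid and wins; the price is the second-highest bid, €42,750.
Buyer W's payoff = €55,250 − €42,750 = €12,500. All other bidders lose, so their payoff is 0.

Payoffs: Buyer Z €0, Buyer W €12,500, Buyer V €0, Buyer K €0.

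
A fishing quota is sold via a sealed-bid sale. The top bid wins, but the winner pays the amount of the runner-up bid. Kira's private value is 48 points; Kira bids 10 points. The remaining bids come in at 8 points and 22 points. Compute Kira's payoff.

Highest competing bid: 22 points.
Kira's bid 10 points is not the highest, so Kira loses, pays nothing, and earns zero payoff.

0 points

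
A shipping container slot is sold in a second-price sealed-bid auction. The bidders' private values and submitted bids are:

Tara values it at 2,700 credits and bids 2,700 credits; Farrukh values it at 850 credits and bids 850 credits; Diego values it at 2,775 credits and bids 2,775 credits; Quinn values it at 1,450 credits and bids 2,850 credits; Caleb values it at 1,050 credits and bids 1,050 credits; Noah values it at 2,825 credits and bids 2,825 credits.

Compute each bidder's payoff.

Ordered from highest: Quinn 2,850 credits > Noah 2,825 credits > Diego 2,775 credits > Tara 2,700 credits > Caleb 1,050 credits > Farrukh 850 credits.
Quinn has the top bid and wins; the price is the second-highest bid, 2,825 credits.
Quinn's payoff = 1,450 credits − 2,825 credits = -1,375 credits. All other bidders lose, so their payoff is 0.

Payoffs: Tara 0 credits, Farrukh 0 credits, Diego 0 credits, Quinn -1,375 credits, Caleb 0 credits, Noah 0 credits.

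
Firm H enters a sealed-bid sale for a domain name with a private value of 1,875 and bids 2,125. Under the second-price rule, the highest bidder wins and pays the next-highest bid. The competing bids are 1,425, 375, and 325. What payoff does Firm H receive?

Firm H's payoff: 450.

Highest competing bid: 1,425.
Firm H's bid 2,125 is the highest overall, so Firm H wins and pays the second-highest bid, 1,425.
Payoff = value − price = 1,875 − 1,425 = 450.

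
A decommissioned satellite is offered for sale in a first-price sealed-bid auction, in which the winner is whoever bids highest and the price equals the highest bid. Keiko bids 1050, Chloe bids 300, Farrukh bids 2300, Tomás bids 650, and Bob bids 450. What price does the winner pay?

2300

Bids in descending order: Farrukh 2300 > Keiko 1050 > Tomás 650 > Bob 450 > Chloe 300.
Farrukh is the highest bidder, so Farrukh wins.
Under the first-price rule, the price is the highest bid: 2300.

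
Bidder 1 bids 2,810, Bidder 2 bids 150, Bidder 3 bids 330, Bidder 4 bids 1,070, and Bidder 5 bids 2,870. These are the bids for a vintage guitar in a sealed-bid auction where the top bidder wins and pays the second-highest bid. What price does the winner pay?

Sorted high to low: Bidder 5 2,870 > Bidder 1 2,810 > Bidder 4 1,070 > Bidder 3 330 > Bidder 2 150.
Bidder 5 is the highest bidder, so Bidder 5 wins.
Under the second-price rule, the price is the second-highest bid: 2,810.

The winner pays 2,810.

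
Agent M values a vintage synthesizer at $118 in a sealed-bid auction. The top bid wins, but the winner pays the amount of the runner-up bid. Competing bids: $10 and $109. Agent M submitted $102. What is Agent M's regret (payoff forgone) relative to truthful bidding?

The highest competing bid is $109.
Bidding truthfully at $118: Agent M has the top bid, wins, and pays the second-highest bid $109. Payoff = $118 − $109 = $9.
Bidding $102: the top bid is $109 (a rival), so Agent M loses. Payoff = $0.
Regret = truthful payoff − actual payoff = $9 − $0 = $9.

$9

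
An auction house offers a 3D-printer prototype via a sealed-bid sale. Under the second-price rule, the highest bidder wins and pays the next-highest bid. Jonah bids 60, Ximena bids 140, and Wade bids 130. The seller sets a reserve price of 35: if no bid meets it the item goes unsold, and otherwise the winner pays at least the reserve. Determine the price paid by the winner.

Ordered from highest: Ximena 140 > Wade 130 > Jonah 60.
Ximena has the highest bid, so Ximena wins.
The second-highest bid is 130, which exceeds the reserve, so that sets the price.

The winner pays 130.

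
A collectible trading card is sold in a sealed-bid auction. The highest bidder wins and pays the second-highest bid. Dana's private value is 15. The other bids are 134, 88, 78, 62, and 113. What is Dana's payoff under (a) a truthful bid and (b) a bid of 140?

Truthful: 0; alternative: -119.

The highest competing bid is 134.
Bidding truthfully at 15: the top bid is 134 (a rival), so Dana loses. Payoff = 0.
Bidding 140: Dana has the top bid, wins, and pays the second-highest bid 134. Payoff = 15 − 134 = -119.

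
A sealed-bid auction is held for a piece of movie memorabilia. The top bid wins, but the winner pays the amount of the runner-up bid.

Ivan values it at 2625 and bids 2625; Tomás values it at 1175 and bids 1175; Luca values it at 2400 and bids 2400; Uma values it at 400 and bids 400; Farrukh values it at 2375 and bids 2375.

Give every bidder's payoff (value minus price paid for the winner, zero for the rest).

Sorted high to low: Ivan 2625, then Luca 2400, then Farrukh 2375, then Tomás 1175, then Uma 400.
Ivan has the top bid and wins; the price is the second-highest bid, 2400.
Ivan's payoff = 2625 − 2400 = 225. All other bidders lose, so their payoff is 0.

Payoffs: Ivan 225, Tomás 0, Luca 0, Uma 0, Farrukh 0.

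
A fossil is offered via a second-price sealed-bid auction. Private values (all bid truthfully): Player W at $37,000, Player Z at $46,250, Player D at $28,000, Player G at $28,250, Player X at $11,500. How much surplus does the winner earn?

$9,250

Ordered from highest: Player Z $46,250 > Player W $37,000 > Player G $28,250 > Player D $28,000 > Player X $11,500.
Player Z wins with the top bid and pays the second-highest, $37,000.
Surplus = $46,250 − $37,000 = $9,250.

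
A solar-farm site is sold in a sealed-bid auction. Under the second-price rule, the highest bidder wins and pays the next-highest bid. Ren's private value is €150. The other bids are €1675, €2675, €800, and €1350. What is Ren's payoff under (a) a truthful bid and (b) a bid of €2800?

The highest competing bid is €2675.
Bidding truthfully at €150: the top bid is €2675 (a rival), so Ren loses. Payoff = €0.
Bidding €2800: Ren has the top bid, wins, and pays the second-highest bid €2675. Payoff = €150 − €2675 = -€2525.

Truthful: €0; alternative: -€2525.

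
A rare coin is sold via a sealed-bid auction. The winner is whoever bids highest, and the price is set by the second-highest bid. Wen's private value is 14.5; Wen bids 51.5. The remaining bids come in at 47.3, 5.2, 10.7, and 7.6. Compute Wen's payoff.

Highest competing bid: 47.3.
Wen's bid 51.5 is the highest overall, so Wen wins and pays the second-highest bid, 47.3.
Payoff = value − price = 14.5 − 47.3 = -32.8.
Overbidding won the item at a price above value — truthful bidding would have avoided this loss.

Payoff = -32.8.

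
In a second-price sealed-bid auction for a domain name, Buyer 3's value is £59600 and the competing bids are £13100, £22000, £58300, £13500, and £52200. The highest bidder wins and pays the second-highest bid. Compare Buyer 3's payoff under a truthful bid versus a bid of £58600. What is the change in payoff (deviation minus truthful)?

The highest competing bid is £58300.
Bidding truthfully at £59600: Buyer 3 has the top bid, wins, and pays the second-highest bid £58300. Payoff = £59600 − £58300 = £1300.
Bidding £58600: Buyer 3 has the top bid, wins, and pays the second-highest bid £58300. Payoff = £59600 − £58300 = £1300.
Change = £1300 − £1300 = £0.

Change in payoff: £0.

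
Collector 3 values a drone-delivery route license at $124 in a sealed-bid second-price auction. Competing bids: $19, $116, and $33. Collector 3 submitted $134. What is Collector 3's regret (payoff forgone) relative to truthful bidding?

The highest competing bid is $116.
Bidding truthfully at $124: Collector 3 has the top bid, wins, and pays the second-highest bid $116. Payoff = $124 − $116 = $8.
Bidding $134: Collector 3 has the top bid, wins, and pays the second-highest bid $116. Payoff = $124 − $116 = $8.
Regret = truthful payoff − actual payoff = $8 − $8 = $0.

$0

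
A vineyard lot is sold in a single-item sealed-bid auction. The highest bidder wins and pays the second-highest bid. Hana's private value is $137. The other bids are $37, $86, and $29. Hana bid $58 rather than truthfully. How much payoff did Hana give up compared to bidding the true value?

$51

The highest competing bid is $86.
Bidding truthfully at $137: Hana has the top bid, wins, and pays the second-highest bid $86. Payoff = $137 − $86 = $51.
Bidding $58: the top bid is $86 (a rival), so Hana loses. Payoff = $0.
Regret = truthful payoff − actual payoff = $51 − $0 = $51.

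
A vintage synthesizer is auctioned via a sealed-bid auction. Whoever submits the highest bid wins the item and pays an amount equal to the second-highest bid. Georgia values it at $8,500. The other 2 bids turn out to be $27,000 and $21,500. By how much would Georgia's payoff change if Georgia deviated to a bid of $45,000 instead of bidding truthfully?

The highest competing bid is $27,000.
Bidding truthfully at $8,500: the top bid is $27,000 (a rival), so Georgia loses. Payoff = $0.
Bidding $45,000: Georgia has the top bid, wins, and pays the second-highest bid $27,000. Payoff = $8,500 − $27,000 = -$18,500.
Change = -$18,500 − $0 = -$18,500.
This is the dominant-strategy logic: truthful bidding weakly beats any alternative.

Payoff change: -$18,500.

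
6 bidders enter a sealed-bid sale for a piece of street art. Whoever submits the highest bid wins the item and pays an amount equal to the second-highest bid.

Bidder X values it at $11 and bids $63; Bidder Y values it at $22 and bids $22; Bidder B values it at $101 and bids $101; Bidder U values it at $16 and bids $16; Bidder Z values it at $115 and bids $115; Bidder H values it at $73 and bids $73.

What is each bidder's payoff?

Ranking the bids: Bidder Z $115, then Bidder B $101, then Bidder H $73, then Bidder X $63, then Bidder Y $22, then Bidder U $16.
Bidder Z has the top bid and wins; the price is the second-highest bid, $101.
Bidder Z's payoff = $115 − $101 = $14. All other bidders lose, so their payoff is 0.

Payoffs: Bidder X $0, Bidder Y $0, Bidder B $0, Bidder U $0, Bidder Z $14, Bidder H $0.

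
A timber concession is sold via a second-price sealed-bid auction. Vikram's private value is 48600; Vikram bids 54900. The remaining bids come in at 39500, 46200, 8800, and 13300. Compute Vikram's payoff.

Highest competing bid: 46200.
Vikram's bid 54900 is the highest overall, so Vikram wins and pays the second-highest bid, 46200.
Payoff = value − price = 48600 − 46200 = 2400.

2400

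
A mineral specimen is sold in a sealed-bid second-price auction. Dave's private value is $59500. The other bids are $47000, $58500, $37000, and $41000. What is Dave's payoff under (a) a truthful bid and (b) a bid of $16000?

The highest competing bid is $58500.
Bidding truthfully at $59500: Dave has the top bid, wins, and pays the second-highest bid $58500. Payoff = $59500 − $58500 = $1000.
Bidding $16000: the top bid is $58500 (a rival), so Dave loses. Payoff = $0.
This is the dominant-strategy logic: truthful bidding weakly beats any alternative.

(a) $1000  (b) $0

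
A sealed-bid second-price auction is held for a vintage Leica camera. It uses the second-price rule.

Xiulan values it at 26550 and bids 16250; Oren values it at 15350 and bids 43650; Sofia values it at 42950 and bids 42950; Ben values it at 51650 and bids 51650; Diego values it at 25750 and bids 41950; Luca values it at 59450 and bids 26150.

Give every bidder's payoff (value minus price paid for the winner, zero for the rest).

Payoffs: Xiulan 0, Oren 0, Sofia 0, Ben 8000, Diego 0, Luca 0.

Ordered from highest: Ben 51650, then Oren 43650, then Sofia 42950, then Diego 41950, then Luca 26150, then Xiulan 16250.
Ben has the top bid and wins; the price is the second-highest bid, 43650.
Ben's payoff = 51650 − 43650 = 8000. All other bidders lose, so their payoff is 0.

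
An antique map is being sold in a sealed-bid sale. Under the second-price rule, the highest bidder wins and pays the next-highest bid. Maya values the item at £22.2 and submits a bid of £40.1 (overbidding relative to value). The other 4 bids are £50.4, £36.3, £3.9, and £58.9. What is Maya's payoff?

Highest competing bid: £58.9.
Maya's bid £40.1 is not the highest, so Maya loses, pays nothing, and earns zero payoff.

Payoff = £0.0.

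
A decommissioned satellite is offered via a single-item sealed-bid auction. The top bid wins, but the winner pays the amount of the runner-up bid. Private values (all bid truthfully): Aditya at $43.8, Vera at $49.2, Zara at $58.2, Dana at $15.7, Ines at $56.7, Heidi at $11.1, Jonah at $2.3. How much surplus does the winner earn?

Ordered from highest: Zara $58.2, then Ines $56.7, then Vera $49.2, then Aditya $43.8, then Dana $15.7, then Heidi $11.1, then Jonah $2.3.
Zara wins with the top bid and pays the second-highest, $56.7.
Surplus = $58.2 − $56.7 = $1.5.

Surplus = $1.5.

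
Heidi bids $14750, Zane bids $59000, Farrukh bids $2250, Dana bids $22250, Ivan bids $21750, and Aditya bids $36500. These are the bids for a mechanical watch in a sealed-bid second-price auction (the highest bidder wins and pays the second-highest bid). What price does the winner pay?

Price paid: $36500.

Ordered from highest: Zane $59000, then Aditya $36500, then Dana $22250, then Ivan $21750, then Heidi $14750, then Farrukh $2250.
Zane is the highest bidder, so Zane wins.
Under the second-price rule, the price is the second-highest bid: $36500.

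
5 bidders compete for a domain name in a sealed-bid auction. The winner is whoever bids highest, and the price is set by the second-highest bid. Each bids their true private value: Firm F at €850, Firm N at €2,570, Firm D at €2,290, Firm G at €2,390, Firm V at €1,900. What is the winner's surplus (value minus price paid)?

Bids in descending order: Firm N €2,570; Firm G €2,390; Firm D €2,290; Firm V €1,900; Firm F €850.
Firm N wins with the top bid and pays the second-highest, €2,390.
Surplus = €2,570 − €2,390 = €180.

Winner's surplus: €180.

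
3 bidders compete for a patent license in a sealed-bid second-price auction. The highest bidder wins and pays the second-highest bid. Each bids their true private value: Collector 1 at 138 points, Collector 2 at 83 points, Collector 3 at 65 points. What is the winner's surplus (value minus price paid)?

Bids in descending order: Collector 1 138 points > Collector 2 83 points > Collector 3 65 points.
Collector 1 wins with the top bid and pays the second-highest, 83 points.
Surplus = 138 points − 83 points = 55 points.

Winner's surplus: 55 points.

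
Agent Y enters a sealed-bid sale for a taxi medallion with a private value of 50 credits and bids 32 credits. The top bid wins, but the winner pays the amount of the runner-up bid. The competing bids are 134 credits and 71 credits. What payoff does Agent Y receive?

Agent Y's payoff: 0 credits.

Highest competing bid: 134 credits.
Agent Y's bid 32 credits is not the highest, so Agent Y loses, pays nothing, and earns zero payoff.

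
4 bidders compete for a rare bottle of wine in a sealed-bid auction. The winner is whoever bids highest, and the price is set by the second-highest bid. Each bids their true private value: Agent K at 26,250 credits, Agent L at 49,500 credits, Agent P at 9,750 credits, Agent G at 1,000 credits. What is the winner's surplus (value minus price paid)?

Ordered from highest: Agent L 49,500 credits > Agent K 26,250 credits > Agent P 9,750 credits > Agent G 1,000 credits.
Agent L wins with the top bid and pays the second-highest, 26,250 credits.
Surplus = 49,500 credits − 26,250 credits = 23,250 credits.

23,250 credits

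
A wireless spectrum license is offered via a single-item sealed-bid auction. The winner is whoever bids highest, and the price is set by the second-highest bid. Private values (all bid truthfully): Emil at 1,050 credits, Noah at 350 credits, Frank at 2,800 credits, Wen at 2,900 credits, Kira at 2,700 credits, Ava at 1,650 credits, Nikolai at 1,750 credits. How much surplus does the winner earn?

100 credits

Ordered from highest: Wen 2,900 credits, then Frank 2,800 credits, then Kira 2,700 credits, then Nikolai 1,750 credits, then Ava 1,650 credits, then Emil 1,050 credits, then Noah 350 credits.
Wen wins with the top bid and pays the second-highest, 2,800 credits.
Surplus = 2,900 credits − 2,800 credits = 100 credits.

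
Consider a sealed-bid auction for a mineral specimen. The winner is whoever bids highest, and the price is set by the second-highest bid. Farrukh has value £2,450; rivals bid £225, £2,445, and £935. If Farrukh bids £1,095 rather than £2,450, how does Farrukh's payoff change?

Payoff change: -£5.

The highest competing bid is £2,445.
Bidding truthfully at £2,450: Farrukh has the top bid, wins, and pays the second-highest bid £2,445. Payoff = £2,450 − £2,445 = £5.
Bidding £1,095: the top bid is £2,445 (a rival), so Farrukh loses. Payoff = £0.
Change = £0 − £5 = -£5.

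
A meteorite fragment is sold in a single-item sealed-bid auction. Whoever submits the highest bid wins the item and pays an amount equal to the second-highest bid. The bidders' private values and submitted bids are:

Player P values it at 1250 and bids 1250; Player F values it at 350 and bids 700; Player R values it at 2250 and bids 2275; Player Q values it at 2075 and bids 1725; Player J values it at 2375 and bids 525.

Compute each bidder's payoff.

Ordered from highest: Player R 2275; Player Q 1725; Player P 1250; Player F 700; Player J 525.
Player R has the top bid and wins; the price is the second-highest bid, 1725.
Player R's payoff = 2250 − 1725 = 525. All other bidders lose, so their payoff is 0.

Player P 0, Player F 0, Player R 525, Player Q 0, Player J 0.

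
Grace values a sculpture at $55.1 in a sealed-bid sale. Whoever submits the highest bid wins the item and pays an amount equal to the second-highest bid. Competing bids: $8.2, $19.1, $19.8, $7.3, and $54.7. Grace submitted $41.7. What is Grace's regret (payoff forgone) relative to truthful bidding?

Regret: $0.4.

The highest competing bid is $54.7.
Bidding truthfully at $55.1: Grace has the top bid, wins, and pays the second-highest bid $54.7. Payoff = $55.1 − $54.7 = $0.4.
Bidding $41.7: the top bid is $54.7 (a rival), so Grace loses. Payoff = $0.0.
Regret = truthful payoff − actual payoff = $0.4 − $0.0 = $0.4.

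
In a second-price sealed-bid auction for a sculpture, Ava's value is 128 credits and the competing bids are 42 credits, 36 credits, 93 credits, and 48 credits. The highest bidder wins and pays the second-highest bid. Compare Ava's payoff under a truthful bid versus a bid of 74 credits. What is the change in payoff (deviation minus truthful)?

The highest competing bid is 93 credits.
Bidding truthfully at 128 credits: Ava has the top bid, wins, and pays the second-highest bid 93 credits. Payoff = 128 credits − 93 credits = 35 credits.
Bidding 74 credits: the top bid is 93 credits (a rival), so Ava loses. Payoff = 0 credits.
Change = 0 credits − 35 credits = -35 credits.
Deviating from a truthful bid can only lose payoff in a second-price auction — never gain.

Change in payoff: -35 credits.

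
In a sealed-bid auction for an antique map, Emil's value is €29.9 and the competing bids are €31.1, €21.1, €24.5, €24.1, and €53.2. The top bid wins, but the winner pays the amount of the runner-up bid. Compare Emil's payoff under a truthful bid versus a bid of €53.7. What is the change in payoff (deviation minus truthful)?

The highest competing bid is €53.2.
Bidding truthfully at €29.9: the top bid is €53.2 (a rival), so Emil loses. Payoff = €0.0.
Bidding €53.7: Emil has the top bid, wins, and pays the second-highest bid €53.2. Payoff = €29.9 − €53.2 = -€23.3.
Change = -€23.3 − €0.0 = -€23.3.

Change in payoff: -€23.3.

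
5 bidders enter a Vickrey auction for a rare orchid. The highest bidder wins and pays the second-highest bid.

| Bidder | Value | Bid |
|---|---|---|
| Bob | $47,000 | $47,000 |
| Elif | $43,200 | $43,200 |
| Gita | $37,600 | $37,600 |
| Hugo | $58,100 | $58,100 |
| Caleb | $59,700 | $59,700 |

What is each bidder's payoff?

Payoffs: Bob $0, Elif $0, Gita $0, Hugo $0, Caleb $1,600.

Bids in descending order: Caleb $59,700; Hugo $58,100; Bob $47,000; Elif $43,200; Gita $37,600.
Caleb has the top bid and wins; the price is the second-highest bid, $58,100.
Caleb's payoff = $59,700 − $58,100 = $1,600. All other bidders lose, so their payoff is 0.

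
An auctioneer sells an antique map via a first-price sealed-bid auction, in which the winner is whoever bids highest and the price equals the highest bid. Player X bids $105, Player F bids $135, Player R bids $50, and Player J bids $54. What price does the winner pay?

The winner pays $135.

Sorted high to low: Player F $135, then Player X $105, then Player J $54, then Player R $50.
Player F is the highest bidder, so Player F wins.
Under the first-price rule, the price is the highest bid: $135.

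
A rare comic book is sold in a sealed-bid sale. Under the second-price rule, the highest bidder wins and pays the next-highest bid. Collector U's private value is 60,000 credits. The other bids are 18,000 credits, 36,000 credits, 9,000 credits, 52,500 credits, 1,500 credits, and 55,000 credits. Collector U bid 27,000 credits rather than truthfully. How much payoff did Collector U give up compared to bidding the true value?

The highest competing bid is 55,000 credits.
Bidding truthfully at 60,000 credits: Collector U has the top bid, wins, and pays the second-highest bid 55,000 credits. Payoff = 60,000 credits − 55,000 credits = 5,000 credits.
Bidding 27,000 credits: the top bid is 55,000 credits (a rival), so Collector U loses. Payoff = 0 credits.
Regret = truthful payoff − actual payoff = 5,000 credits − 0 credits = 5,000 credits.
This is the dominant-strategy logic: truthful bidding weakly beats any alternative.

Payoff forgone: 5,000 credits.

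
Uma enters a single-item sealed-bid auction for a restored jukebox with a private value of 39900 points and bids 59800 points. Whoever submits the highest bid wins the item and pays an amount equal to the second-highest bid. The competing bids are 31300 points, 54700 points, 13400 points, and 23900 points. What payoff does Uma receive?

Highest competing bid: 54700 points.
Uma's bid 59800 points is the highest overall, so Uma wins and pays the second-highest bid, 54700 points.
Payoff = value − price = 39900 points − 54700 points = -14800 points.

-14800 points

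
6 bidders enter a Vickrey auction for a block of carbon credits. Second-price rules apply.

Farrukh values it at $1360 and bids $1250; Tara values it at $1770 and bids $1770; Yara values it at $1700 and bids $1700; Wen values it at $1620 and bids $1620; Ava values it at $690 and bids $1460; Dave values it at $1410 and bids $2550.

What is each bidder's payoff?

Ranking the bids: Dave $2550 > Tara $1770 > Yara $1700 > Wen $1620 > Ava $1460 > Farrukh $1250.
Dave has the top bid and wins; the price is the second-highest bid, $1770.
Dave's payoff = $1410 − $1770 = -$360. All other bidders lose, so their payoff is 0.

Farrukh $0, Tara $0, Yara $0, Wen $0, Ava $0, Dave -$360.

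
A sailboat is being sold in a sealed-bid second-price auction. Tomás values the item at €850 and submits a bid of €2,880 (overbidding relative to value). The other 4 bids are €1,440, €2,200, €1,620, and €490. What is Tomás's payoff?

Highest competing bid: €2,200.
Tomás's bid €2,880 is the highest overall, so Tomás wins and pays the second-highest bid, €2,200.
Payoff = value − price = €850 − €2,200 = -€1,350.

Tomás's payoff: -€1,350.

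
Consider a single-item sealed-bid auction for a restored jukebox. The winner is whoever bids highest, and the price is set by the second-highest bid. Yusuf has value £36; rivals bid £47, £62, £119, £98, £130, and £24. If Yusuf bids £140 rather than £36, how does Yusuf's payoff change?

The highest competing bid is £130.
Bidding truthfully at £36: the top bid is £130 (a rival), so Yusuf loses. Payoff = £0.
Bidding £140: Yusuf has the top bid, wins, and pays the second-highest bid £130. Payoff = £36 − £130 = -£94.
Change = -£94 − £0 = -£94.
Deviating from a truthful bid can only lose payoff in a second-price auction — never gain.

-£94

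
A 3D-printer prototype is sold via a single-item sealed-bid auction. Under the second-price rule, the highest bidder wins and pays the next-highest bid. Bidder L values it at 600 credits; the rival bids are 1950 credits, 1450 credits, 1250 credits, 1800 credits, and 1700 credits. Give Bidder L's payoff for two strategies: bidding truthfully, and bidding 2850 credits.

(a) 0 credits  (b) -1350 credits

The highest competing bid is 1950 credits.
Bidding truthfully at 600 credits: the top bid is 1950 credits (a rival), so Bidder L loses. Payoff = 0 credits.
Bidding 2850 credits: Bidder L has the top bid, wins, and pays the second-highest bid 1950 credits. Payoff = 600 credits − 1950 credits = -1350 credits.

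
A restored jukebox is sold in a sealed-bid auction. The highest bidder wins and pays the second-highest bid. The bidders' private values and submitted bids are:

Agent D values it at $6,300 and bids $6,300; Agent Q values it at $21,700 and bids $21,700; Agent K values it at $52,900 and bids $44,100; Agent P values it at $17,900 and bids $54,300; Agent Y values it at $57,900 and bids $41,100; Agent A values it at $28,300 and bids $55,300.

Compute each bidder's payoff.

Agent D $0, Agent Q $0, Agent K $0, Agent P $0, Agent Y $0, Agent A -$26,000.

Sorted high to low: Agent A $55,300; Agent P $54,300; Agent K $44,100; Agent Y $41,100; Agent Q $21,700; Agent D $6,300.
Agent A has the top bid and wins; the price is the second-highest bid, $54,300.
Agent A's payoff = $28,300 − $54,300 = -$26,000. All other bidders lose, so their payoff is 0.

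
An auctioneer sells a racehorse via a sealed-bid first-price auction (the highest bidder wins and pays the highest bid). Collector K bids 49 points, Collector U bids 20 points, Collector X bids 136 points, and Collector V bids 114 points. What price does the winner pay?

Sorted high to low: Collector X 136 points > Collector V 114 points > Collector K 49 points > Collector U 20 points.
Collector X is the highest bidder, so Collector X wins.
Under the first-price rule, the price is the highest bid: 136 points.

136 points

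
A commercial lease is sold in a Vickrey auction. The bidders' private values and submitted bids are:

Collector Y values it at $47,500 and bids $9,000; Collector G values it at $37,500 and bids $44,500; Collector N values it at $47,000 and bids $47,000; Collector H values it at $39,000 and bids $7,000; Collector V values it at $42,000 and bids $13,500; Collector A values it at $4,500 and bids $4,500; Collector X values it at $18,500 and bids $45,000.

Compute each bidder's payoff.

Bids in descending order: Collector N $47,000; Collector X $45,000; Collector G $44,500; Collector V $13,500; Collector Y $9,000; Collector H $7,000; Collector A $4,500.
Collector N has the top bid and wins; the price is the second-highest bid, $45,000.
Collector N's payoff = $47,000 − $45,000 = $2,000. All other bidders lose, so their payoff is 0.

Payoffs: Collector Y $0, Collector G $0, Collector N $2,000, Collector H $0, Collector V $0, Collector A $0, Collector X $0.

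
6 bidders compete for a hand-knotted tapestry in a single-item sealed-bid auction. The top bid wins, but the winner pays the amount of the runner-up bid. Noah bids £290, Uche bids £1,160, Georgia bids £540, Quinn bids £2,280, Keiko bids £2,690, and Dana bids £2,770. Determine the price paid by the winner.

The winner pays £2,690.

Bids in descending order: Dana £2,770, then Keiko £2,690, then Quinn £2,280, then Uche £1,160, then Georgia £540, then Noah £290.
Dana has the highest bid, so Dana wins.
The second-highest bid is £2,690, so that is what Dana pays.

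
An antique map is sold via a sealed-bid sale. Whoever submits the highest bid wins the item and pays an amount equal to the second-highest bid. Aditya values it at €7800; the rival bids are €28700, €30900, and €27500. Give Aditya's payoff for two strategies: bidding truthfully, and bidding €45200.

(a) €0  (b) -€23100

The highest competing bid is €30900.
Bidding truthfully at €7800: the top bid is €30900 (a rival), so Aditya loses. Payoff = €0.
Bidding €45200: Aditya has the top bid, wins, and pays the second-highest bid €30900. Payoff = €7800 − €30900 = -€23100.
Deviating from a truthful bid can only lose payoff in a second-price auction — never gain.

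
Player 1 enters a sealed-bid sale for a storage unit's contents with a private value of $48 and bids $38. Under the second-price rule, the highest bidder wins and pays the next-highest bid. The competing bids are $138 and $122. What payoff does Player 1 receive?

Payoff = $0.

Highest competing bid: $138.
Player 1's bid $38 is not the highest, so Player 1 loses, pays nothing, and earns zero payoff.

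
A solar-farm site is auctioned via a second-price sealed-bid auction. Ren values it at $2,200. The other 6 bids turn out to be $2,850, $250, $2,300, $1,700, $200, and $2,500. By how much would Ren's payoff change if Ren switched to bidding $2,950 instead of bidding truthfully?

Change in payoff: -$650.

The highest competing bid is $2,850.
Bidding truthfully at $2,200: the top bid is $2,850 (a rival), so Ren loses. Payoff = $0.
Bidding $2,950: Ren has the top bid, wins, and pays the second-highest bid $2,850. Payoff = $2,200 − $2,850 = -$650.
Change = -$650 − $0 = -$650.
This is the dominant-strategy logic: truthful bidding weakly beats any alternative.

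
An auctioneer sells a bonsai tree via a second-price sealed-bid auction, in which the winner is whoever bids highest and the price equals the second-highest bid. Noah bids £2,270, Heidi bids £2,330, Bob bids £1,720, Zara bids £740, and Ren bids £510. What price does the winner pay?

Bids in descending order: Heidi £2,330 > Noah £2,270 > Bob £1,720 > Zara £740 > Ren £510.
Heidi is the highest bidder, so Heidi wins.
Under the second-price rule, the price is the second-highest bid: £2,270.

£2,270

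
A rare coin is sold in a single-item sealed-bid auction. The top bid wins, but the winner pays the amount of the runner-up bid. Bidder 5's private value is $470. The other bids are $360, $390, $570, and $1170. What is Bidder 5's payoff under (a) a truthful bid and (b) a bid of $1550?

The highest competing bid is $1170.
Bidding truthfully at $470: the top bid is $1170 (a rival), so Bidder 5 loses. Payoff = $0.
Bidding $1550: Bidder 5 has the top bid, wins, and pays the second-highest bid $1170. Payoff = $470 − $1170 = -$700.
Deviating from a truthful bid can only lose payoff in a second-price auction — never gain.

Truthful: $0; alternative: -$700.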